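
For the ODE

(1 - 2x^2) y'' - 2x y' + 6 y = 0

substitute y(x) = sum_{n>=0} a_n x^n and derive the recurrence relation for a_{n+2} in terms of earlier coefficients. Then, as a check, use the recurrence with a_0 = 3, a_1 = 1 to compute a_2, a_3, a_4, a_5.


Substitute y = sum_n a_n x^n.
(1 - 2 x^2) y'' contributes (n+2)(n+1) a_{n+2} - 2 n(n-1) a_n at x^n.
-2 x y'(x) contributes -2 n a_n at x^n.
6 y(x) contributes 6 a_n at x^n.
Matching x^n: (n+2)(n+1) a_{n+2} + (-2 n(n-1) - 2 n + 6) a_n = 0.
Thus a_{n+2} = (2 n(n-1) + 2 n - 6) / ((n+1)(n+2)) * a_n.

Check with a_0 = 3, a_1 = 1 (apply the recurrence for n = 0, 1, 2, 3): a_0 = 3, a_1 = 1, a_2 = -9, a_3 = -2/3, a_4 = -3/2, a_5 = -2/5.

a_(n+2) = (2 n(n-1) + 2 n - 6) / ((n+1)(n+2)) * a_n; check: a_0 = 3, a_1 = 1, a_2 = -9, a_3 = -2/3, a_4 = -3/2, a_5 = -2/5


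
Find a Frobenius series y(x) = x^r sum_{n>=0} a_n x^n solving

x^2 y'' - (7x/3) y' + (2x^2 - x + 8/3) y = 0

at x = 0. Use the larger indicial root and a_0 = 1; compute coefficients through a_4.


Write in Frobenius form y'' + (p(x)/x) y' + (q(x)/x^2) y = 0:
  p(x) = -7/3,  q(x) = 2x^2 - x + 8/3.
Indicial equation: r(r-1) + (-7/3) r + (8/3) = 0 -> roots r_1 = 2, r_2 = 4/3.
Take r = r_1 = 2. Let y(x) = x^r sum_{n>=0} a_n x^n with a_0 = 1.
Substitute y = x^r sum a_n x^n and match x^{r+n}. The recurrence is
  D(n) a_n - 1 a_{n-1} + 2 a_{n-2} = 0,  where D(n) = (r+n)(r+n-1) + (-7/3)(r+n) + (8/3).
  a_n = [1 a_{n-1} - 2 a_{n-2}] / D(n).
Since the indicial polynomial factors as (r - r_1)(r - r_2), D(n) = (r_1 + n - r_1)(r_1 + n - r_2) = n(n + 2/3).
Evaluating step by step (a_0 = 1):
  n = 1: D(1) = 1(1 + 2/3) = 5/3; numerator = 1(1) = 1; a_1 = (1)/(5/3) = 3/5
  n = 2: D(2) = 2(2 + 2/3) = 16/3; numerator = 1(3/5) - 2(1) = -7/5; a_2 = (-7/5)/(16/3) = -21/80
  n = 3: D(3) = 3(3 + 2/3) = 11; numerator = 1(-21/80) - 2(3/5) = -117/80; a_3 = (-117/80)/(11) = -117/880
  n = 4: D(4) = 4(4 + 2/3) = 56/3; numerator = 1(-117/880) - 2(-21/80) = 69/176; a_4 = (69/176)/(56/3) = 207/9856

r = 2; a_0 = 1; a_1 = 3/5; a_2 = -21/80; a_3 = -117/880; a_4 = 207/9856


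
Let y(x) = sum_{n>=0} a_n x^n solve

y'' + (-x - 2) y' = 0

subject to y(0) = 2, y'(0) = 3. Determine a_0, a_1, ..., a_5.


Ansatz: y(x) = sum_{n>=0} a_n x^n, so y'(x) = sum_{n>=1} n a_n x^(n-1) and y''(x) = sum_{n>=2} n(n-1) a_n x^(n-2).
Substitute into P(x) y'' + Q(x) y' + R(x) y = 0 with P(x) = 1, Q(x) = -x - 2, R(x) = 0, and match powers of x.
Initial conditions: a_0 = 2, a_1 = 3.
Setting the coefficient of each power of x to zero and solving order by order (substituting the coefficients already found):
  x^0: 2 a_2 - 2 a_1 = 0  ->  2 a_2 = 2 a_1 = 6  ->  a_2 = 3
  x^1: 6 a_3 - 4 a_2 - a_1 = 0  ->  6 a_3 = 4 a_2 + a_1 = 15  ->  a_3 = 5/2
  x^2: 12 a_4 - 6 a_3 - 2 a_2 = 0  ->  12 a_4 = 6 a_3 + 2 a_2 = 21  ->  a_4 = 7/4
  x^3: 20 a_5 - 8 a_4 - 3 a_3 = 0  ->  20 a_5 = 8 a_4 + 3 a_3 = 43/2  ->  a_5 = 43/40
Truncated series: y(x) = 2 + 3 x + 3 x^2 + (5/2) x^3 + (7/4) x^4 + (43/40) x^5 + O(x^6).

a_0 = 2; a_1 = 3; a_2 = 3; a_3 = 5/2; a_4 = 7/4; a_5 = 43/40


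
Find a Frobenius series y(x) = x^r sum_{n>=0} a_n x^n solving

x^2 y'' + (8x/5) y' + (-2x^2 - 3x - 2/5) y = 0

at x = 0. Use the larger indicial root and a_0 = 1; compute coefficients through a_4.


Write in Frobenius form y'' + (p(x)/x) y' + (q(x)/x^2) y = 0:
  p(x) = 8/5,  q(x) = -2x^2 - 3x - 2/5.
Indicial equation: r(r-1) + (8/5) r + (-2/5) = 0 -> roots r_1 = 2/5, r_2 = -1.
Take r = r_1 = 2/5. Let y(x) = x^r sum_{n>=0} a_n x^n with a_0 = 1.
Substitute y = x^r sum a_n x^n and match x^{r+n}. The recurrence is
  D(n) a_n - 3 a_{n-1} - 2 a_{n-2} = 0,  where D(n) = (r+n)(r+n-1) + (8/5)(r+n) + (-2/5).
  a_n = [3 a_{n-1} + 2 a_{n-2}] / D(n).
Since the indicial polynomial factors as (r - r_1)(r - r_2), D(n) = (r_1 + n - r_1)(r_1 + n - r_2) = n(n + 7/5).
Evaluating step by step (a_0 = 1):
  n = 1: D(1) = 1(1 + 7/5) = 12/5; numerator = 3(1) = 3; a_1 = (3)/(12/5) = 5/4
  n = 2: D(2) = 2(2 + 7/5) = 34/5; numerator = 3(5/4) + 2(1) = 23/4; a_2 = (23/4)/(34/5) = 115/136
  n = 3: D(3) = 3(3 + 7/5) = 66/5; numerator = 3(115/136) + 2(5/4) = 685/136; a_3 = (685/136)/(66/5) = 3425/8976
  n = 4: D(4) = 4(4 + 7/5) = 108/5; numerator = 3(3425/8976) + 2(115/136) = 8485/2992; a_4 = (8485/2992)/(108/5) = 42425/323136

r = 2/5; a_0 = 1; a_1 = 5/4; a_2 = 115/136; a_3 = 3425/8976; a_4 = 42425/323136


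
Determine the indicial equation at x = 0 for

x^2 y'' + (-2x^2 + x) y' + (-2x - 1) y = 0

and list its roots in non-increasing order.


Divide by x^2 to reach normal form y'' + P_1(x) y' + P_2(x) y = 0 with P_1(x) = -2 + 1/x and P_2(x) = -2/x - 1/x^2.
x = 0 is a singular point because the y'-coefficient -2 + 1/x has a pole at x = 0 and the y-coefficient -2/x - 1/x^2 has a pole at x = 0.
It is a regular singular point because x P_1(x) = p(x) = 1 - 2x and x^2 P_2(x) = q(x) = -2x - 1 are polynomials, hence analytic at x = 0.
p(0) = 1,  q(0) = -1.
Indicial equation: r(r-1) + p(0) r + q(0) = 0, i.e. r^2 + (p(0) - 1) r + q(0) = 0, i.e. r^2 - 1 = 0.
Discriminant: (0)^2 - 4(-1) = 4, so r = (0 ± 2)/2.
Solving: r_1 = 1, r_2 = -1.

indicial: r^2 - 1 = 0; roots r_1 = 1, r_2 = -1


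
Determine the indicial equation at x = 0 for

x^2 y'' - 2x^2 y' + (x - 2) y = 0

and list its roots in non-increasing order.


Divide by x^2 to reach normal form y'' + P_1(x) y' + P_2(x) y = 0 with P_1(x) = -2 and P_2(x) = 1/x - 2/x^2.
x = 0 is a singular point because the y-coefficient 1/x - 2/x^2 has a pole at x = 0.
It is a regular singular point because x P_1(x) = p(x) = -2x and x^2 P_2(x) = q(x) = x - 2 are polynomials, hence analytic at x = 0.
p(0) = 0,  q(0) = -2.
Indicial equation: r(r-1) + p(0) r + q(0) = 0, i.e. r^2 + (p(0) - 1) r + q(0) = 0, i.e. r^2 - 1 r - 2 = 0.
Discriminant: (-1)^2 - 4(-2) = 9, so r = (1 ± 3)/2.
Solving: r_1 = 2, r_2 = -1.

indicial: r^2 - 1 r - 2 = 0; roots r_1 = 2, r_2 = -1


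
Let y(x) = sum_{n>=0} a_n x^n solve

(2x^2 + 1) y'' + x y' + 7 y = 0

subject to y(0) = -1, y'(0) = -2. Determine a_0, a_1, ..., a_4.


Ansatz: y(x) = sum_{n>=0} a_n x^n, so y'(x) = sum_{n>=1} n a_n x^(n-1) and y''(x) = sum_{n>=2} n(n-1) a_n x^(n-2).
Substitute into P(x) y'' + Q(x) y' + R(x) y = 0 with P(x) = 2x^2 + 1, Q(x) = x, R(x) = 7, and match powers of x.
Initial conditions: a_0 = -1, a_1 = -2.
Setting the coefficient of each power of x to zero and solving order by order (substituting the coefficients already found):
  x^0: 2 a_2 + 7 a_0 = 0  ->  2 a_2 = -7 a_0 = 7  ->  a_2 = 7/2
  x^1: 6 a_3 + 8 a_1 = 0  ->  6 a_3 = -8 a_1 = 16  ->  a_3 = 8/3
  x^2: 12 a_4 + 13 a_2 = 0  ->  12 a_4 = -13 a_2 = -91/2  ->  a_4 = -91/24
Truncated series: y(x) = -1 - 2 x + (7/2) x^2 + (8/3) x^3 - (91/24) x^4 + O(x^5).

a_0 = -1; a_1 = -2; a_2 = 7/2; a_3 = 8/3; a_4 = -91/24


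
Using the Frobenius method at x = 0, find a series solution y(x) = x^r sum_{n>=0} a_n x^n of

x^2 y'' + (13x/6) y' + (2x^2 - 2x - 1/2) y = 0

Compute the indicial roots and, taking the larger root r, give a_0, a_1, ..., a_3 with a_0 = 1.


Write in Frobenius form y'' + (p(x)/x) y' + (q(x)/x^2) y = 0:
  p(x) = 13/6,  q(x) = 2x^2 - 2x - 1/2.
Indicial equation: r(r-1) + (13/6) r + (-1/2) = 0 -> roots r_1 = 1/3, r_2 = -3/2.
Take r = r_1 = 1/3. Let y(x) = x^r sum_{n>=0} a_n x^n with a_0 = 1.
Substitute y = x^r sum a_n x^n and match x^{r+n}. The recurrence is
  D(n) a_n - 2 a_{n-1} + 2 a_{n-2} = 0,  where D(n) = (r+n)(r+n-1) + (13/6)(r+n) + (-1/2).
  a_n = [2 a_{n-1} - 2 a_{n-2}] / D(n).
Since the indicial polynomial factors as (r - r_1)(r - r_2), D(n) = (r_1 + n - r_1)(r_1 + n - r_2) = n(n + 11/6).
Evaluating step by step (a_0 = 1):
  n = 1: D(1) = 1(1 + 11/6) = 17/6; numerator = 2(1) = 2; a_1 = (2)/(17/6) = 12/17
  n = 2: D(2) = 2(2 + 11/6) = 23/3; numerator = 2(12/17) - 2(1) = -10/17; a_2 = (-10/17)/(23/3) = -30/391
  n = 3: D(3) = 3(3 + 11/6) = 29/2; numerator = 2(-30/391) - 2(12/17) = -36/23; a_3 = (-36/23)/(29/2) = -72/667

r = 1/3; a_0 = 1; a_1 = 12/17; a_2 = -30/391; a_3 = -72/667


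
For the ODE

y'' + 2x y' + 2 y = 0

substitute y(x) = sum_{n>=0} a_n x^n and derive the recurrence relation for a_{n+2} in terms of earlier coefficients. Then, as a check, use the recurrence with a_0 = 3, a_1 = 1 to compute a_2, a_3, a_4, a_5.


Substitute y = sum_n a_n x^n.
y''(x) has coefficient (n+2)(n+1) a_{n+2} at x^n;
2 x y'(x) has coefficient 2 n a_n at x^n (shift);
2 y(x) has coefficient 2 a_n at x^n.
Matching x^n: (n+2)(n+1) a_{n+2} + (2n + 2) a_n = 0.
Thus a_{n+2} = (-2n - 2) / ((n+1)(n+2)) * a_n.

Check with a_0 = 3, a_1 = 1 (apply the recurrence for n = 0, 1, 2, 3): a_0 = 3, a_1 = 1, a_2 = -3, a_3 = -2/3, a_4 = 3/2, a_5 = 4/15.

a_(n+2) = (-2n - 2) / ((n+1)(n+2)) * a_n; check: a_0 = 3, a_1 = 1, a_2 = -3, a_3 = -2/3, a_4 = 3/2, a_5 = 4/15


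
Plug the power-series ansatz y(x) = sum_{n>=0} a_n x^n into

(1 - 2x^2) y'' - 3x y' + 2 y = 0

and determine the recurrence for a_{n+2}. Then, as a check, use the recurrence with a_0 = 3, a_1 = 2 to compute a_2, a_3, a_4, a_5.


Substitute y = sum_n a_n x^n.
(1 - 2 x^2) y'' contributes (n+2)(n+1) a_{n+2} - 2 n(n-1) a_n at x^n.
-3 x y'(x) contributes -3 n a_n at x^n.
2 y(x) contributes 2 a_n at x^n.
Matching x^n: (n+2)(n+1) a_{n+2} + (-2 n(n-1) - 3 n + 2) a_n = 0.
Thus a_{n+2} = (2 n(n-1) + 3 n - 2) / ((n+1)(n+2)) * a_n.

Check with a_0 = 3, a_1 = 2 (apply the recurrence for n = 0, 1, 2, 3): a_0 = 3, a_1 = 2, a_2 = -3, a_3 = 1/3, a_4 = -2, a_5 = 19/60.

a_(n+2) = (2 n(n-1) + 3 n - 2) / ((n+1)(n+2)) * a_n; check: a_0 = 3, a_1 = 2, a_2 = -3, a_3 = 1/3, a_4 = -2, a_5 = 19/60


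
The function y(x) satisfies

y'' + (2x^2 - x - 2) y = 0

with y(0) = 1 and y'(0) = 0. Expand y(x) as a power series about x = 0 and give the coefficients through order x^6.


Ansatz: y(x) = sum_{n>=0} a_n x^n, so y'(x) = sum_{n>=1} n a_n x^(n-1) and y''(x) = sum_{n>=2} n(n-1) a_n x^(n-2).
Substitute into P(x) y'' + Q(x) y' + R(x) y = 0 with P(x) = 1, Q(x) = 0, R(x) = 2x^2 - x - 2, and match powers of x.
Initial conditions: a_0 = 1, a_1 = 0.
Setting the coefficient of each power of x to zero and solving order by order (substituting the coefficients already found):
  x^0: 2 a_2 - 2 a_0 = 0  ->  2 a_2 = 2 a_0 = 2  ->  a_2 = 1
  x^1: 6 a_3 - 2 a_1 - a_0 = 0  ->  6 a_3 = 2 a_1 + a_0 = 1  ->  a_3 = 1/6
  x^2: 12 a_4 - 2 a_2 - a_1 + 2 a_0 = 0  ->  12 a_4 = 2 a_2 + a_1 - 2 a_0 = 0  ->  a_4 = 0
  x^3: 20 a_5 - 2 a_3 - a_2 + 2 a_1 = 0  ->  20 a_5 = 2 a_3 + a_2 - 2 a_1 = 4/3  ->  a_5 = 1/15
  x^4: 30 a_6 - 2 a_4 - a_3 + 2 a_2 = 0  ->  30 a_6 = 2 a_4 + a_3 - 2 a_2 = -11/6  ->  a_6 = -11/180
Truncated series: y(x) = 1 + x^2 + (1/6) x^3 + (1/15) x^5 - (11/180) x^6 + O(x^7).

a_0 = 1; a_1 = 0; a_2 = 1; a_3 = 1/6; a_4 = 0; a_5 = 1/15; a_6 = -11/180


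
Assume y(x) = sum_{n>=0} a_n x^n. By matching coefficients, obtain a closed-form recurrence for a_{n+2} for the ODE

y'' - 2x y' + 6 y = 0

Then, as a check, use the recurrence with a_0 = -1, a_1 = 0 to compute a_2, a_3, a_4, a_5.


Substitute y = sum_n a_n x^n.
y''(x) has coefficient (n+2)(n+1) a_{n+2} at x^n;
-2 x y'(x) has coefficient -2 n a_n at x^n (shift);
6 y(x) has coefficient 6 a_n at x^n.
Matching x^n: (n+2)(n+1) a_{n+2} + (-2n + 6) a_n = 0.
Thus a_{n+2} = (2n - 6) / ((n+1)(n+2)) * a_n.

Check with a_0 = -1, a_1 = 0 (apply the recurrence for n = 0, 1, 2, 3): a_0 = -1, a_1 = 0, a_2 = 3, a_3 = 0, a_4 = -1/2, a_5 = 0.

a_(n+2) = (2n - 6) / ((n+1)(n+2)) * a_n; check: a_0 = -1, a_1 = 0, a_2 = 3, a_3 = 0, a_4 = -1/2, a_5 = 0


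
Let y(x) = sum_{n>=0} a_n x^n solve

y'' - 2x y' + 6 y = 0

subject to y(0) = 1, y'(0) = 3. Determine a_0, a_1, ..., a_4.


Ansatz: y(x) = sum_{n>=0} a_n x^n, so y'(x) = sum_{n>=1} n a_n x^(n-1) and y''(x) = sum_{n>=2} n(n-1) a_n x^(n-2).
Substitute into P(x) y'' + Q(x) y' + R(x) y = 0 with P(x) = 1, Q(x) = -2x, R(x) = 6, and match powers of x.
Initial conditions: a_0 = 1, a_1 = 3.
Setting the coefficient of each power of x to zero and solving order by order (substituting the coefficients already found):
  x^0: 2 a_2 + 6 a_0 = 0  ->  2 a_2 = -6 a_0 = -6  ->  a_2 = -3
  x^1: 6 a_3 + 4 a_1 = 0  ->  6 a_3 = -4 a_1 = -12  ->  a_3 = -2
  x^2: 12 a_4 + 2 a_2 = 0  ->  12 a_4 = -2 a_2 = 6  ->  a_4 = 1/2
Truncated series: y(x) = 1 + 3 x - 3 x^2 - 2 x^3 + (1/2) x^4 + O(x^5).

a_0 = 1; a_1 = 3; a_2 = -3; a_3 = -2; a_4 = 1/2


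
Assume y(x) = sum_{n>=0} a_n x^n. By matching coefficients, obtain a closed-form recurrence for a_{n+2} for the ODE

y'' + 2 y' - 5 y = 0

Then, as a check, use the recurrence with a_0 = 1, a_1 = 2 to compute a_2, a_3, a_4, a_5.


Substitute y = sum_n a_n x^n.
y''(x) has coefficient (n+2)(n+1) a_{n+2} at x^n;
2 y'(x) has coefficient 2 (n+1) a_{n+1} at x^n;
-5 y(x) has coefficient -5 a_n at x^n.
Matching x^n: (n+2)(n+1) a_{n+2} + 2 (n+1) a_{n+1} - 5 a_n = 0.
Thus a_{n+2} = [-2 (n+1) a_{n+1} + 5 a_n] / ((n+1)(n+2)).

Check with a_0 = 1, a_1 = 2 (apply the recurrence for n = 0, 1, 2, 3): a_0 = 1, a_1 = 2, a_2 = 1/2, a_3 = 4/3, a_4 = -11/24, a_5 = 31/60.

a_(n+2) = [-2 (n+1) a_(n+1) + 5 a_n] / ((n+1)(n+2)); check: a_0 = 1, a_1 = 2, a_2 = 1/2, a_3 = 4/3, a_4 = -11/24, a_5 = 31/60


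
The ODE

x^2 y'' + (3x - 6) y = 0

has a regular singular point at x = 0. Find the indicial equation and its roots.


Divide by x^2 to reach normal form y'' + P_1(x) y' + P_2(x) y = 0 with P_1(x) = 0 and P_2(x) = 3/x - 6/x^2.
x = 0 is a singular point because the y-coefficient 3/x - 6/x^2 has a pole at x = 0.
It is a regular singular point because x P_1(x) = p(x) = 0 and x^2 P_2(x) = q(x) = 3x - 6 are polynomials, hence analytic at x = 0.
p(0) = 0,  q(0) = -6.
Indicial equation: r(r-1) + p(0) r + q(0) = 0, i.e. r^2 + (p(0) - 1) r + q(0) = 0, i.e. r^2 - 1 r - 6 = 0.
Discriminant: (-1)^2 - 4(-6) = 25, so r = (1 ± 5)/2.
Solving: r_1 = 3, r_2 = -2.

indicial: r^2 - 1 r - 6 = 0; roots r_1 = 3, r_2 = -2


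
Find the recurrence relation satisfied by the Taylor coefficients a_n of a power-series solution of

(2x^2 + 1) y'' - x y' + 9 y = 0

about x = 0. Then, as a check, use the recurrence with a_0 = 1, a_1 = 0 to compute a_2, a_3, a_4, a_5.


Substitute y = sum_n a_n x^n.
(1 + 2 x^2) y'' contributes (n+2)(n+1) a_{n+2} + 2 n(n-1) a_n at x^n.
-x y'(x) contributes -n a_n at x^n.
9 y(x) contributes 9 a_n at x^n.
Matching x^n: (n+2)(n+1) a_{n+2} + (2 n(n-1) - n + 9) a_n = 0.
Thus a_{n+2} = (-2 n(n-1) + n - 9) / ((n+1)(n+2)) * a_n.

Check with a_0 = 1, a_1 = 0 (apply the recurrence for n = 0, 1, 2, 3): a_0 = 1, a_1 = 0, a_2 = -9/2, a_3 = 0, a_4 = 33/8, a_5 = 0.

a_(n+2) = (-2 n(n-1) + n - 9) / ((n+1)(n+2)) * a_n; check: a_0 = 1, a_1 = 0, a_2 = -9/2, a_3 = 0, a_4 = 33/8, a_5 = 0


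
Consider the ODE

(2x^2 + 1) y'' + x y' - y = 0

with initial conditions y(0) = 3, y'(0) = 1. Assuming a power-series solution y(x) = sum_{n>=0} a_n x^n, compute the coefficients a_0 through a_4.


Ansatz: y(x) = sum_{n>=0} a_n x^n, so y'(x) = sum_{n>=1} n a_n x^(n-1) and y''(x) = sum_{n>=2} n(n-1) a_n x^(n-2).
Substitute into P(x) y'' + Q(x) y' + R(x) y = 0 with P(x) = 2x^2 + 1, Q(x) = x, R(x) = -1, and match powers of x.
Initial conditions: a_0 = 3, a_1 = 1.
Setting the coefficient of each power of x to zero and solving order by order (substituting the coefficients already found):
  x^0: 2 a_2 - a_0 = 0  ->  2 a_2 = a_0 = 3  ->  a_2 = 3/2
  x^1: 6 a_3 = 0  ->  a_3 = 0
  x^2: 12 a_4 + 5 a_2 = 0  ->  12 a_4 = -5 a_2 = -15/2  ->  a_4 = -5/8
Truncated series: y(x) = 3 + x + (3/2) x^2 - (5/8) x^4 + O(x^5).

a_0 = 3; a_1 = 1; a_2 = 3/2; a_3 = 0; a_4 = -5/8


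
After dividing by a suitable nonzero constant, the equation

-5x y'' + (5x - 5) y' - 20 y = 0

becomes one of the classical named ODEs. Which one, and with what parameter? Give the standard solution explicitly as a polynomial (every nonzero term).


All three coefficients share the factor -5; dividing through by -5 gives  x y'' + (1 - x) y' + 4 y = 0.
This matches the Laguerre equation x y'' + (1 - x) y' + n y = 0 with n = 4; the polynomial solution is L_4(x).
With y = sum_k a_k x^k, matching x^k gives (k+1)k a_{k+1} + (k+1) a_{k+1} - k a_k + n a_k = 0, i.e. (k+1)^2 a_{k+1} = (k - n) a_k = (k - 4) a_k. The right side vanishes at k = 4, so the series terminates at degree 4.
Standard normalization L_n(0) = 1 gives a_0 = 1. Work upward with a_{k+1} = (k - 4) a_k / (k+1)^2:
  a_1 = (0 - 4)(1) / 1^2 = -4/1 = -4
  a_2 = (1 - 4)(-4) / 2^2 = 12/4 = 3
  a_3 = (2 - 4)(3) / 3^2 = -6/9 = -2/3
  a_4 = (3 - 4)(-2/3) / 4^2 = (2/3)/16 = 1/24
Hence L_4(x) = x^4/24 - 2 x^3/3 + 3 x^2 - 4 x + 1.

L_4(x); series = x^4/24 - 2 x^3/3 + 3 x^2 - 4 x + 1


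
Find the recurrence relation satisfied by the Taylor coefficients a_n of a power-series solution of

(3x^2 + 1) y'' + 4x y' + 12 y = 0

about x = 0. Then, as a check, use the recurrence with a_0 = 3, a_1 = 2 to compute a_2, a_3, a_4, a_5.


Substitute y = sum_n a_n x^n.
(1 + 3 x^2) y'' contributes (n+2)(n+1) a_{n+2} + 3 n(n-1) a_n at x^n.
4 x y'(x) contributes 4 n a_n at x^n.
12 y(x) contributes 12 a_n at x^n.
Matching x^n: (n+2)(n+1) a_{n+2} + (3 n(n-1) + 4 n + 12) a_n = 0.
Thus a_{n+2} = (-3 n(n-1) - 4 n - 12) / ((n+1)(n+2)) * a_n.

Check with a_0 = 3, a_1 = 2 (apply the recurrence for n = 0, 1, 2, 3): a_0 = 3, a_1 = 2, a_2 = -18, a_3 = -16/3, a_4 = 39, a_5 = 56/5.

a_(n+2) = (-3 n(n-1) - 4 n - 12) / ((n+1)(n+2)) * a_n; check: a_0 = 3, a_1 = 2, a_2 = -18, a_3 = -16/3, a_4 = 39, a_5 = 56/5


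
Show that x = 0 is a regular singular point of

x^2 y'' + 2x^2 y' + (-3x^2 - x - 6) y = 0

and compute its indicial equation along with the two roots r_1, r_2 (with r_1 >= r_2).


Divide by x^2 to reach normal form y'' + P_1(x) y' + P_2(x) y = 0 with P_1(x) = 2 and P_2(x) = -3 - 1/x - 6/x^2.
x = 0 is a singular point because the y-coefficient -3 - 1/x - 6/x^2 has a pole at x = 0.
It is a regular singular point because x P_1(x) = p(x) = 2x and x^2 P_2(x) = q(x) = -3x^2 - x - 6 are polynomials, hence analytic at x = 0.
p(0) = 0,  q(0) = -6.
Indicial equation: r(r-1) + p(0) r + q(0) = 0, i.e. r^2 + (p(0) - 1) r + q(0) = 0, i.e. r^2 - 1 r - 6 = 0.
Discriminant: (-1)^2 - 4(-6) = 25, so r = (1 ± 5)/2.
Solving: r_1 = 3, r_2 = -2.

indicial: r^2 - 1 r - 6 = 0; roots r_1 = 3, r_2 = -2


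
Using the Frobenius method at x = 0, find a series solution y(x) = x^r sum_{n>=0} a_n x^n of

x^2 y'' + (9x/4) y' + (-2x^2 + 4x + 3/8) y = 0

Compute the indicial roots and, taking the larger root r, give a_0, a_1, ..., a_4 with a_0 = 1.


Write in Frobenius form y'' + (p(x)/x) y' + (q(x)/x^2) y = 0:
  p(x) = 9/4,  q(x) = -2x^2 + 4x + 3/8.
Indicial equation: r(r-1) + (9/4) r + (3/8) = 0 -> roots r_1 = -1/2, r_2 = -3/4.
Take r = r_1 = -1/2. Let y(x) = x^r sum_{n>=0} a_n x^n with a_0 = 1.
Substitute y = x^r sum a_n x^n and match x^{r+n}. The recurrence is
  D(n) a_n + 4 a_{n-1} - 2 a_{n-2} = 0,  where D(n) = (r+n)(r+n-1) + (9/4)(r+n) + (3/8).
  a_n = [-4 a_{n-1} + 2 a_{n-2}] / D(n).
Since the indicial polynomial factors as (r - r_1)(r - r_2), D(n) = (r_1 + n - r_1)(r_1 + n - r_2) = n(n + 1/4).
Evaluating step by step (a_0 = 1):
  n = 1: D(1) = 1(1 + 1/4) = 5/4; numerator = -4(1) = -4; a_1 = (-4)/(5/4) = -16/5
  n = 2: D(2) = 2(2 + 1/4) = 9/2; numerator = -4(-16/5) + 2(1) = 74/5; a_2 = (74/5)/(9/2) = 148/45
  n = 3: D(3) = 3(3 + 1/4) = 39/4; numerator = -4(148/45) + 2(-16/5) = -176/9; a_3 = (-176/9)/(39/4) = -704/351
  n = 4: D(4) = 4(4 + 1/4) = 17; numerator = -4(-704/351) + 2(148/45) = 25624/1755; a_4 = (25624/1755)/(17) = 25624/29835

r = -1/2; a_0 = 1; a_1 = -16/5; a_2 = 148/45; a_3 = -704/351; a_4 = 25624/29835


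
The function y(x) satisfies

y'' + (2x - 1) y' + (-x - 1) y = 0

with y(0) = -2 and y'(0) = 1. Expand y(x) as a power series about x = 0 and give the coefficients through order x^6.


Ansatz: y(x) = sum_{n>=0} a_n x^n, so y'(x) = sum_{n>=1} n a_n x^(n-1) and y''(x) = sum_{n>=2} n(n-1) a_n x^(n-2).
Substitute into P(x) y'' + Q(x) y' + R(x) y = 0 with P(x) = 1, Q(x) = 2x - 1, R(x) = -x - 1, and match powers of x.
Initial conditions: a_0 = -2, a_1 = 1.
Setting the coefficient of each power of x to zero and solving order by order (substituting the coefficients already found):
  x^0: 2 a_2 - a_1 - a_0 = 0  ->  2 a_2 = a_1 + a_0 = -1  ->  a_2 = -1/2
  x^1: 6 a_3 - 2 a_2 + a_1 - a_0 = 0  ->  6 a_3 = 2 a_2 - a_1 + a_0 = -4  ->  a_3 = -2/3
  x^2: 12 a_4 - 3 a_3 + 3 a_2 - a_1 = 0  ->  12 a_4 = 3 a_3 - 3 a_2 + a_1 = 1/2  ->  a_4 = 1/24
  x^3: 20 a_5 - 4 a_4 + 5 a_3 - a_2 = 0  ->  20 a_5 = 4 a_4 - 5 a_3 + a_2 = 3  ->  a_5 = 3/20
  x^4: 30 a_6 - 5 a_5 + 7 a_4 - a_3 = 0  ->  30 a_6 = 5 a_5 - 7 a_4 + a_3 = -5/24  ->  a_6 = -1/144
Truncated series: y(x) = -2 + x - (1/2) x^2 - (2/3) x^3 + (1/24) x^4 + (3/20) x^5 - (1/144) x^6 + O(x^7).

a_0 = -2; a_1 = 1; a_2 = -1/2; a_3 = -2/3; a_4 = 1/24; a_5 = 3/20; a_6 = -1/144


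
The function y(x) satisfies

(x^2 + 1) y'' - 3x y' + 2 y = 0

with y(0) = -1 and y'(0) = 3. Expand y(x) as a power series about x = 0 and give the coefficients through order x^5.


Ansatz: y(x) = sum_{n>=0} a_n x^n, so y'(x) = sum_{n>=1} n a_n x^(n-1) and y''(x) = sum_{n>=2} n(n-1) a_n x^(n-2).
Substitute into P(x) y'' + Q(x) y' + R(x) y = 0 with P(x) = x^2 + 1, Q(x) = -3x, R(x) = 2, and match powers of x.
Initial conditions: a_0 = -1, a_1 = 3.
Setting the coefficient of each power of x to zero and solving order by order (substituting the coefficients already found):
  x^0: 2 a_2 + 2 a_0 = 0  ->  2 a_2 = -2 a_0 = 2  ->  a_2 = 1
  x^1: 6 a_3 - a_1 = 0  ->  6 a_3 = a_1 = 3  ->  a_3 = 1/2
  x^2: 12 a_4 - 2 a_2 = 0  ->  12 a_4 = 2 a_2 = 2  ->  a_4 = 1/6
  x^3: 20 a_5 - a_3 = 0  ->  20 a_5 = a_3 = 1/2  ->  a_5 = 1/40
Truncated series: y(x) = -1 + 3 x + x^2 + (1/2) x^3 + (1/6) x^4 + (1/40) x^5 + O(x^6).

a_0 = -1; a_1 = 3; a_2 = 1; a_3 = 1/2; a_4 = 1/6; a_5 = 1/40


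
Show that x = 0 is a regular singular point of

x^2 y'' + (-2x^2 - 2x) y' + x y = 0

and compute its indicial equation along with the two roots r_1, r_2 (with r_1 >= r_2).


Divide by x^2 to reach normal form y'' + P_1(x) y' + P_2(x) y = 0 with P_1(x) = -2 - 2/x and P_2(x) = 1/x.
x = 0 is a singular point because the y'-coefficient -2 - 2/x has a pole at x = 0 and the y-coefficient 1/x has a pole at x = 0.
It is a regular singular point because x P_1(x) = p(x) = -2x - 2 and x^2 P_2(x) = q(x) = x are polynomials, hence analytic at x = 0.
p(0) = -2,  q(0) = 0.
Indicial equation: r(r-1) + p(0) r + q(0) = 0, i.e. r^2 + (p(0) - 1) r + q(0) = 0, i.e. r^2 - 3 r = 0.
Discriminant: (-3)^2 - 4(0) = 9, so r = (3 ± 3)/2.
Solving: r_1 = 3, r_2 = 0.

indicial: r^2 - 3 r = 0; roots r_1 = 3, r_2 = 0


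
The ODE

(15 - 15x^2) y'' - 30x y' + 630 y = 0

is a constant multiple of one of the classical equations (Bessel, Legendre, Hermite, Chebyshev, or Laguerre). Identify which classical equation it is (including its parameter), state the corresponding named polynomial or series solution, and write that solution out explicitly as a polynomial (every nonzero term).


All three coefficients share the factor 15; dividing through by 15 gives  (1 - x^2) y'' - 2x y' + 42 y = 0.
This matches the Legendre equation (1 - x^2) y'' - 2x y' + n(n+1) y = 0 (note the -2x y' term) with n(n+1) = 42, so n = 6; the polynomial solution is P_6(x).
With y = sum_k a_k x^k, matching x^k gives (k+2)(k+1) a_{k+2} = [k(k+1) - n(n+1)] a_k = (k - 6)(k + 7) a_k. The right side vanishes at k = 6, so the series with the parity of 6 terminates at degree 6.
Standard normalization (P_n(1) = 1): leading coefficient (2n)!/(2^n (n!)^2) = 479001600/(64*518400) = 231/16, so a_6 = 231/16. Work downward with a_k = (k+1)(k+2) a_{k+2} / ((k - 6)(k + 7)):
  a_4 = (5)(6)(231/16) / ((4 - 6)(4 + 7)) = (3465/8)/(-22) = -315/16
  a_2 = (3)(4)(-315/16) / ((2 - 6)(2 + 7)) = (-945/4)/(-36) = 105/16
  a_0 = (1)(2)(105/16) / ((0 - 6)(0 + 7)) = (105/8)/(-42) = -5/16
Hence P_6(x) = 231 x^6/16 - 315 x^4/16 + 105 x^2/16 - 5/16.

P_6(x); series = 231 x^6/16 - 315 x^4/16 + 105 x^2/16 - 5/16


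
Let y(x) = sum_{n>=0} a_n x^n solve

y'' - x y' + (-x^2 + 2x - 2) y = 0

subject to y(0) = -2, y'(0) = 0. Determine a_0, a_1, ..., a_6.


Ansatz: y(x) = sum_{n>=0} a_n x^n, so y'(x) = sum_{n>=1} n a_n x^(n-1) and y''(x) = sum_{n>=2} n(n-1) a_n x^(n-2).
Substitute into P(x) y'' + Q(x) y' + R(x) y = 0 with P(x) = 1, Q(x) = -x, R(x) = -x^2 + 2x - 2, and match powers of x.
Initial conditions: a_0 = -2, a_1 = 0.
Setting the coefficient of each power of x to zero and solving order by order (substituting the coefficients already found):
  x^0: 2 a_2 - 2 a_0 = 0  ->  2 a_2 = 2 a_0 = -4  ->  a_2 = -2
  x^1: 6 a_3 - 3 a_1 + 2 a_0 = 0  ->  6 a_3 = 3 a_1 - 2 a_0 = 4  ->  a_3 = 2/3
  x^2: 12 a_4 - 4 a_2 + 2 a_1 - a_0 = 0  ->  12 a_4 = 4 a_2 - 2 a_1 + a_0 = -10  ->  a_4 = -5/6
  x^3: 20 a_5 - 5 a_3 + 2 a_2 - a_1 = 0  ->  20 a_5 = 5 a_3 - 2 a_2 + a_1 = 22/3  ->  a_5 = 11/30
  x^4: 30 a_6 - 6 a_4 + 2 a_3 - a_2 = 0  ->  30 a_6 = 6 a_4 - 2 a_3 + a_2 = -25/3  ->  a_6 = -5/18
Truncated series: y(x) = -2 - 2 x^2 + (2/3) x^3 - (5/6) x^4 + (11/30) x^5 - (5/18) x^6 + O(x^7).

a_0 = -2; a_1 = 0; a_2 = -2; a_3 = 2/3; a_4 = -5/6; a_5 = 11/30; a_6 = -5/18


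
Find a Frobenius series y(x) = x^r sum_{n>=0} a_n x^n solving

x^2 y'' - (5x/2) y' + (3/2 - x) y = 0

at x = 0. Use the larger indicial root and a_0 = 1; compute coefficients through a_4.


Write in Frobenius form y'' + (p(x)/x) y' + (q(x)/x^2) y = 0:
  p(x) = -5/2,  q(x) = 3/2 - x.
Indicial equation: r(r-1) + (-5/2) r + (3/2) = 0 -> roots r_1 = 3, r_2 = 1/2.
Take r = r_1 = 3. Let y(x) = x^r sum_{n>=0} a_n x^n with a_0 = 1.
Substitute y = x^r sum a_n x^n and match x^{r+n}. The recurrence is
  D(n) a_n - 1 a_{n-1} = 0,  where D(n) = (r+n)(r+n-1) + (-5/2)(r+n) + (3/2).
  a_n = 1 / D(n) * a_{n-1}.
Since the indicial polynomial factors as (r - r_1)(r - r_2), D(n) = (r_1 + n - r_1)(r_1 + n - r_2) = n(n + 5/2).
Evaluating step by step (a_0 = 1):
  n = 1: D(1) = 1(1 + 5/2) = 7/2; numerator = 1(1) = 1; a_1 = (1)/(7/2) = 2/7
  n = 2: D(2) = 2(2 + 5/2) = 9; numerator = 1(2/7) = 2/7; a_2 = (2/7)/(9) = 2/63
  n = 3: D(3) = 3(3 + 5/2) = 33/2; numerator = 1(2/63) = 2/63; a_3 = (2/63)/(33/2) = 4/2079
  n = 4: D(4) = 4(4 + 5/2) = 26; numerator = 1(4/2079) = 4/2079; a_4 = (4/2079)/(26) = 2/27027

r = 3; a_0 = 1; a_1 = 2/7; a_2 = 2/63; a_3 = 4/2079; a_4 = 2/27027


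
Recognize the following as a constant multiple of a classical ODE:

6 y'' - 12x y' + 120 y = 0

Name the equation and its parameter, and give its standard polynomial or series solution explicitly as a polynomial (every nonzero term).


All three coefficients share the factor 6; dividing through by 6 gives  y'' - 2x y' + 20 y = 0.
This matches the Hermite equation y'' - 2x y' + 2n y = 0 with 2n = 20, so n = 10; the polynomial solution is H_10(x).
With y = sum_k a_k x^k, matching x^k gives (k+2)(k+1) a_{k+2} = 2(k - n) a_k = 2(k - 10) a_k. The right side vanishes at k = 10, so the series with the parity of 10 terminates at degree 10.
Standard normalization: leading coefficient of H_n is 2^n, so a_10 = 2^10 = 1024. Work downward with a_k = (k+1)(k+2) a_{k+2} / (2(k - n)):
  a_8 = (9)(10)(1024) / (2(8 - 10)) = 92160/(-4) = -23040
  a_6 = (7)(8)(-23040) / (2(6 - 10)) = -1290240/(-8) = 161280
  a_4 = (5)(6)(161280) / (2(4 - 10)) = 4838400/(-12) = -403200
  a_2 = (3)(4)(-403200) / (2(2 - 10)) = -4838400/(-16) = 302400
  a_0 = (1)(2)(302400) / (2(0 - 10)) = 604800/(-20) = -30240
Hence H_10(x) = 1024 x^10 - 23040 x^8 + 161280 x^6 - 403200 x^4 + 302400 x^2 - 30240.

H_10(x); series = 1024 x^10 - 23040 x^8 + 161280 x^6 - 403200 x^4 + 302400 x^2 - 30240


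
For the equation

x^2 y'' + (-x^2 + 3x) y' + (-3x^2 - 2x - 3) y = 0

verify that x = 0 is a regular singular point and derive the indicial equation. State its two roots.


Divide by x^2 to reach normal form y'' + P_1(x) y' + P_2(x) y = 0 with P_1(x) = -1 + 3/x and P_2(x) = -3 - 2/x - 3/x^2.
x = 0 is a singular point because the y'-coefficient -1 + 3/x has a pole at x = 0 and the y-coefficient -3 - 2/x - 3/x^2 has a pole at x = 0.
It is a regular singular point because x P_1(x) = p(x) = 3 - x and x^2 P_2(x) = q(x) = -3x^2 - 2x - 3 are polynomials, hence analytic at x = 0.
p(0) = 3,  q(0) = -3.
Indicial equation: r(r-1) + p(0) r + q(0) = 0, i.e. r^2 + (p(0) - 1) r + q(0) = 0, i.e. r^2 + 2 r - 3 = 0.
Discriminant: (2)^2 - 4(-3) = 16, so r = (-2 ± 4)/2.
Solving: r_1 = 1, r_2 = -3.

indicial: r^2 + 2 r - 3 = 0; roots r_1 = 1, r_2 = -3


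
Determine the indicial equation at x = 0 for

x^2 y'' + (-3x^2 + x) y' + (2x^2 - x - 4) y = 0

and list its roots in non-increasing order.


Divide by x^2 to reach normal form y'' + P_1(x) y' + P_2(x) y = 0 with P_1(x) = -3 + 1/x and P_2(x) = 2 - 1/x - 4/x^2.
x = 0 is a singular point because the y'-coefficient -3 + 1/x has a pole at x = 0 and the y-coefficient 2 - 1/x - 4/x^2 has a pole at x = 0.
It is a regular singular point because x P_1(x) = p(x) = 1 - 3x and x^2 P_2(x) = q(x) = 2x^2 - x - 4 are polynomials, hence analytic at x = 0.
p(0) = 1,  q(0) = -4.
Indicial equation: r(r-1) + p(0) r + q(0) = 0, i.e. r^2 + (p(0) - 1) r + q(0) = 0, i.e. r^2 - 4 = 0.
Discriminant: (0)^2 - 4(-4) = 16, so r = (0 ± 4)/2.
Solving: r_1 = 2, r_2 = -2.

indicial: r^2 - 4 = 0; roots r_1 = 2, r_2 = -2


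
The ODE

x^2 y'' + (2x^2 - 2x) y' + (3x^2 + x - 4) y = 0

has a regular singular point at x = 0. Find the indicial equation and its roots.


Divide by x^2 to reach normal form y'' + P_1(x) y' + P_2(x) y = 0 with P_1(x) = 2 - 2/x and P_2(x) = 3 + 1/x - 4/x^2.
x = 0 is a singular point because the y'-coefficient 2 - 2/x has a pole at x = 0 and the y-coefficient 3 + 1/x - 4/x^2 has a pole at x = 0.
It is a regular singular point because x P_1(x) = p(x) = 2x - 2 and x^2 P_2(x) = q(x) = 3x^2 + x - 4 are polynomials, hence analytic at x = 0.
p(0) = -2,  q(0) = -4.
Indicial equation: r(r-1) + p(0) r + q(0) = 0, i.e. r^2 + (p(0) - 1) r + q(0) = 0, i.e. r^2 - 3 r - 4 = 0.
Discriminant: (-3)^2 - 4(-4) = 25, so r = (3 ± 5)/2.
Solving: r_1 = 4, r_2 = -1.

indicial: r^2 - 3 r - 4 = 0; roots r_1 = 4, r_2 = -1


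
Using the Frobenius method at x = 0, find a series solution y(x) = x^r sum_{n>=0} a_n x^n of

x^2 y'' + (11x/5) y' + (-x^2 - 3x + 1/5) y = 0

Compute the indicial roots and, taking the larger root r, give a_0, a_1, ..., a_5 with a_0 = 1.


Write in Frobenius form y'' + (p(x)/x) y' + (q(x)/x^2) y = 0:
  p(x) = 11/5,  q(x) = -x^2 - 3x + 1/5.
Indicial equation: r(r-1) + (11/5) r + (1/5) = 0 -> roots r_1 = -1/5, r_2 = -1.
Take r = r_1 = -1/5. Let y(x) = x^r sum_{n>=0} a_n x^n with a_0 = 1.
Substitute y = x^r sum a_n x^n and match x^{r+n}. The recurrence is
  D(n) a_n - 3 a_{n-1} - 1 a_{n-2} = 0,  where D(n) = (r+n)(r+n-1) + (11/5)(r+n) + (1/5).
  a_n = [3 a_{n-1} + 1 a_{n-2}] / D(n).
Since the indicial polynomial factors as (r - r_1)(r - r_2), D(n) = (r_1 + n - r_1)(r_1 + n - r_2) = n(n + 4/5).
Evaluating step by step (a_0 = 1):
  n = 1: D(1) = 1(1 + 4/5) = 9/5; numerator = 3(1) = 3; a_1 = (3)/(9/5) = 5/3
  n = 2: D(2) = 2(2 + 4/5) = 28/5; numerator = 3(5/3) + 1(1) = 6; a_2 = (6)/(28/5) = 15/14
  n = 3: D(3) = 3(3 + 4/5) = 57/5; numerator = 3(15/14) + 1(5/3) = 205/42; a_3 = (205/42)/(57/5) = 1025/2394
  n = 4: D(4) = 4(4 + 4/5) = 96/5; numerator = 3(1025/2394) + 1(15/14) = 940/399; a_4 = (940/399)/(96/5) = 1175/9576
  n = 5: D(5) = 5(5 + 4/5) = 29; numerator = 3(1175/9576) + 1(1025/2394) = 7625/9576; a_5 = (7625/9576)/(29) = 7625/277704

r = -1/5; a_0 = 1; a_1 = 5/3; a_2 = 15/14; a_3 = 1025/2394; a_4 = 1175/9576; a_5 = 7625/277704


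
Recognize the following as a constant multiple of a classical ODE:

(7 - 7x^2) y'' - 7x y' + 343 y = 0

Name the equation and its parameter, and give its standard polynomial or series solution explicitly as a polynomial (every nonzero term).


All three coefficients share the factor 7; dividing through by 7 gives  (1 - x^2) y'' - x y' + 49 y = 0.
This matches the Chebyshev equation (1 - x^2) y'' - x y' + n^2 y = 0 (note the -x y' term, not -2x y') with n^2 = 49, so n = 7; the polynomial solution is T_7(x).
With y = sum_k a_k x^k, matching x^k gives (k+2)(k+1) a_{k+2} = (k^2 - n^2) a_k = (k - 7)(k + 7) a_k. The right side vanishes at k = 7, so the series with the parity of 7 terminates at degree 7.
Standard normalization: leading coefficient of T_n is 2^(n-1), so a_7 = 2^6 = 64. Work downward with a_k = (k+1)(k+2) a_{k+2} / ((k - 7)(k + 7)):
  a_5 = (6)(7)(64) / ((5 - 7)(5 + 7)) = 2688/(-24) = -112
  a_3 = (4)(5)(-112) / ((3 - 7)(3 + 7)) = -2240/(-40) = 56
  a_1 = (2)(3)(56) / ((1 - 7)(1 + 7)) = 336/(-48) = -7
Hence T_7(x) = 64 x^7 - 112 x^5 + 56 x^3 - 7 x.

T_7(x); series = 64 x^7 - 112 x^5 + 56 x^3 - 7 x


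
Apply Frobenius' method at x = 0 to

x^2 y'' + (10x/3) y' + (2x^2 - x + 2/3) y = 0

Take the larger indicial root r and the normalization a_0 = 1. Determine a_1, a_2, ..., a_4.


Write in Frobenius form y'' + (p(x)/x) y' + (q(x)/x^2) y = 0:
  p(x) = 10/3,  q(x) = 2x^2 - x + 2/3.
Indicial equation: r(r-1) + (10/3) r + (2/3) = 0 -> roots r_1 = -1/3, r_2 = -2.
Take r = r_1 = -1/3. Let y(x) = x^r sum_{n>=0} a_n x^n with a_0 = 1.
Substitute y = x^r sum a_n x^n and match x^{r+n}. The recurrence is
  D(n) a_n - 1 a_{n-1} + 2 a_{n-2} = 0,  where D(n) = (r+n)(r+n-1) + (10/3)(r+n) + (2/3).
  a_n = [1 a_{n-1} - 2 a_{n-2}] / D(n).
Since the indicial polynomial factors as (r - r_1)(r - r_2), D(n) = (r_1 + n - r_1)(r_1 + n - r_2) = n(n + 5/3).
Evaluating step by step (a_0 = 1):
  n = 1: D(1) = 1(1 + 5/3) = 8/3; numerator = 1(1) = 1; a_1 = (1)/(8/3) = 3/8
  n = 2: D(2) = 2(2 + 5/3) = 22/3; numerator = 1(3/8) - 2(1) = -13/8; a_2 = (-13/8)/(22/3) = -39/176
  n = 3: D(3) = 3(3 + 5/3) = 14; numerator = 1(-39/176) - 2(3/8) = -171/176; a_3 = (-171/176)/(14) = -171/2464
  n = 4: D(4) = 4(4 + 5/3) = 68/3; numerator = 1(-171/2464) - 2(-39/176) = 921/2464; a_4 = (921/2464)/(68/3) = 2763/167552

r = -1/3; a_0 = 1; a_1 = 3/8; a_2 = -39/176; a_3 = -171/2464; a_4 = 2763/167552


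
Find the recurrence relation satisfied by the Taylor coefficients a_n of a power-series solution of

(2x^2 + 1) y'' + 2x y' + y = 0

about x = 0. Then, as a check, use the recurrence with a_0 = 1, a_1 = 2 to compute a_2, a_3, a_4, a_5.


Substitute y = sum_n a_n x^n.
(1 + 2 x^2) y'' contributes (n+2)(n+1) a_{n+2} + 2 n(n-1) a_n at x^n.
2 x y'(x) contributes 2 n a_n at x^n.
y(x) contributes 1 a_n at x^n.
Matching x^n: (n+2)(n+1) a_{n+2} + (2 n(n-1) + 2 n + 1) a_n = 0.
Thus a_{n+2} = (-2 n(n-1) - 2 n - 1) / ((n+1)(n+2)) * a_n.

Check with a_0 = 1, a_1 = 2 (apply the recurrence for n = 0, 1, 2, 3): a_0 = 1, a_1 = 2, a_2 = -1/2, a_3 = -1, a_4 = 3/8, a_5 = 19/20.

a_(n+2) = (-2 n(n-1) - 2 n - 1) / ((n+1)(n+2)) * a_n; check: a_0 = 1, a_1 = 2, a_2 = -1/2, a_3 = -1, a_4 = 3/8, a_5 = 19/20


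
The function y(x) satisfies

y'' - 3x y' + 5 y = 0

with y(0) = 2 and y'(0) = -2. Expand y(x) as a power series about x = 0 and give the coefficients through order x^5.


Ansatz: y(x) = sum_{n>=0} a_n x^n, so y'(x) = sum_{n>=1} n a_n x^(n-1) and y''(x) = sum_{n>=2} n(n-1) a_n x^(n-2).
Substitute into P(x) y'' + Q(x) y' + R(x) y = 0 with P(x) = 1, Q(x) = -3x, R(x) = 5, and match powers of x.
Initial conditions: a_0 = 2, a_1 = -2.
Setting the coefficient of each power of x to zero and solving order by order (substituting the coefficients already found):
  x^0: 2 a_2 + 5 a_0 = 0  ->  2 a_2 = -5 a_0 = -10  ->  a_2 = -5
  x^1: 6 a_3 + 2 a_1 = 0  ->  6 a_3 = -2 a_1 = 4  ->  a_3 = 2/3
  x^2: 12 a_4 - a_2 = 0  ->  12 a_4 = a_2 = -5  ->  a_4 = -5/12
  x^3: 20 a_5 - 4 a_3 = 0  ->  20 a_5 = 4 a_3 = 8/3  ->  a_5 = 2/15
Truncated series: y(x) = 2 - 2 x - 5 x^2 + (2/3) x^3 - (5/12) x^4 + (2/15) x^5 + O(x^6).

a_0 = 2; a_1 = -2; a_2 = -5; a_3 = 2/3; a_4 = -5/12; a_5 = 2/15


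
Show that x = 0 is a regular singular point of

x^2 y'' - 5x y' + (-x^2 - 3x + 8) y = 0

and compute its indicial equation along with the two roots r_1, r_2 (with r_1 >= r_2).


Divide by x^2 to reach normal form y'' + P_1(x) y' + P_2(x) y = 0 with P_1(x) = -5/x and P_2(x) = -1 - 3/x + 8/x^2.
x = 0 is a singular point because the y'-coefficient -5/x has a pole at x = 0 and the y-coefficient -1 - 3/x + 8/x^2 has a pole at x = 0.
It is a regular singular point because x P_1(x) = p(x) = -5 and x^2 P_2(x) = q(x) = -x^2 - 3x + 8 are polynomials, hence analytic at x = 0.
p(0) = -5,  q(0) = 8.
Indicial equation: r(r-1) + p(0) r + q(0) = 0, i.e. r^2 + (p(0) - 1) r + q(0) = 0, i.e. r^2 - 6 r + 8 = 0.
Discriminant: (-6)^2 - 4(8) = 4, so r = (6 ± 2)/2.
Solving: r_1 = 4, r_2 = 2.

indicial: r^2 - 6 r + 8 = 0; roots r_1 = 4, r_2 = 2


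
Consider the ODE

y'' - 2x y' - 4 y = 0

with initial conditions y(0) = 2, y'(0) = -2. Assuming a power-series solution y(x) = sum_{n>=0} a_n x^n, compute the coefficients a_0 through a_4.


Ansatz: y(x) = sum_{n>=0} a_n x^n, so y'(x) = sum_{n>=1} n a_n x^(n-1) and y''(x) = sum_{n>=2} n(n-1) a_n x^(n-2).
Substitute into P(x) y'' + Q(x) y' + R(x) y = 0 with P(x) = 1, Q(x) = -2x, R(x) = -4, and match powers of x.
Initial conditions: a_0 = 2, a_1 = -2.
Setting the coefficient of each power of x to zero and solving order by order (substituting the coefficients already found):
  x^0: 2 a_2 - 4 a_0 = 0  ->  2 a_2 = 4 a_0 = 8  ->  a_2 = 4
  x^1: 6 a_3 - 6 a_1 = 0  ->  6 a_3 = 6 a_1 = -12  ->  a_3 = -2
  x^2: 12 a_4 - 8 a_2 = 0  ->  12 a_4 = 8 a_2 = 32  ->  a_4 = 8/3
Truncated series: y(x) = 2 - 2 x + 4 x^2 - 2 x^3 + (8/3) x^4 + O(x^5).

a_0 = 2; a_1 = -2; a_2 = 4; a_3 = -2; a_4 = 8/3


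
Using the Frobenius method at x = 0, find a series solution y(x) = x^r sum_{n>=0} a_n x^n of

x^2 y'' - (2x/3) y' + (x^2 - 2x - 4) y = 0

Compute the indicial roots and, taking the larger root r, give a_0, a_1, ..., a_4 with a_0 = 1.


Write in Frobenius form y'' + (p(x)/x) y' + (q(x)/x^2) y = 0:
  p(x) = -2/3,  q(x) = x^2 - 2x - 4.
Indicial equation: r(r-1) + (-2/3) r + (-4) = 0 -> roots r_1 = 3, r_2 = -4/3.
Take r = r_1 = 3. Let y(x) = x^r sum_{n>=0} a_n x^n with a_0 = 1.
Substitute y = x^r sum a_n x^n and match x^{r+n}. The recurrence is
  D(n) a_n - 2 a_{n-1} + 1 a_{n-2} = 0,  where D(n) = (r+n)(r+n-1) + (-2/3)(r+n) + (-4).
  a_n = [2 a_{n-1} - 1 a_{n-2}] / D(n).
Since the indicial polynomial factors as (r - r_1)(r - r_2), D(n) = (r_1 + n - r_1)(r_1 + n - r_2) = n(n + 13/3).
Evaluating step by step (a_0 = 1):
  n = 1: D(1) = 1(1 + 13/3) = 16/3; numerator = 2(1) = 2; a_1 = (2)/(16/3) = 3/8
  n = 2: D(2) = 2(2 + 13/3) = 38/3; numerator = 2(3/8) - 1(1) = -1/4; a_2 = (-1/4)/(38/3) = -3/152
  n = 3: D(3) = 3(3 + 13/3) = 22; numerator = 2(-3/152) - 1(3/8) = -63/152; a_3 = (-63/152)/(22) = -63/3344
  n = 4: D(4) = 4(4 + 13/3) = 100/3; numerator = 2(-63/3344) - 1(-3/152) = -15/836; a_4 = (-15/836)/(100/3) = -9/16720

r = 3; a_0 = 1; a_1 = 3/8; a_2 = -3/152; a_3 = -63/3344; a_4 = -9/16720


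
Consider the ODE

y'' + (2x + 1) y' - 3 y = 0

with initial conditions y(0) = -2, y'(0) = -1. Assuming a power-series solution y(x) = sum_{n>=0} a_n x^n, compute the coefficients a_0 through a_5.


Ansatz: y(x) = sum_{n>=0} a_n x^n, so y'(x) = sum_{n>=1} n a_n x^(n-1) and y''(x) = sum_{n>=2} n(n-1) a_n x^(n-2).
Substitute into P(x) y'' + Q(x) y' + R(x) y = 0 with P(x) = 1, Q(x) = 2x + 1, R(x) = -3, and match powers of x.
Initial conditions: a_0 = -2, a_1 = -1.
Setting the coefficient of each power of x to zero and solving order by order (substituting the coefficients already found):
  x^0: 2 a_2 + a_1 - 3 a_0 = 0  ->  2 a_2 = -a_1 + 3 a_0 = -5  ->  a_2 = -5/2
  x^1: 6 a_3 + 2 a_2 - a_1 = 0  ->  6 a_3 = -2 a_2 + a_1 = 4  ->  a_3 = 2/3
  x^2: 12 a_4 + 3 a_3 + a_2 = 0  ->  12 a_4 = -3 a_3 - a_2 = 1/2  ->  a_4 = 1/24
  x^3: 20 a_5 + 4 a_4 + 3 a_3 = 0  ->  20 a_5 = -4 a_4 - 3 a_3 = -13/6  ->  a_5 = -13/120
Truncated series: y(x) = -2 - x - (5/2) x^2 + (2/3) x^3 + (1/24) x^4 - (13/120) x^5 + O(x^6).

a_0 = -2; a_1 = -1; a_2 = -5/2; a_3 = 2/3; a_4 = 1/24; a_5 = -13/120


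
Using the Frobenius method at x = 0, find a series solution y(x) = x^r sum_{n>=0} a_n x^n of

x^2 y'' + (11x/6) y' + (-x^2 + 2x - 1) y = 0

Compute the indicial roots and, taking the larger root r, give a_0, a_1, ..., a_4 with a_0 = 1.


Write in Frobenius form y'' + (p(x)/x) y' + (q(x)/x^2) y = 0:
  p(x) = 11/6,  q(x) = -x^2 + 2x - 1.
Indicial equation: r(r-1) + (11/6) r + (-1) = 0 -> roots r_1 = 2/3, r_2 = -3/2.
Take r = r_1 = 2/3. Let y(x) = x^r sum_{n>=0} a_n x^n with a_0 = 1.
Substitute y = x^r sum a_n x^n and match x^{r+n}. The recurrence is
  D(n) a_n + 2 a_{n-1} - 1 a_{n-2} = 0,  where D(n) = (r+n)(r+n-1) + (11/6)(r+n) + (-1).
  a_n = [-2 a_{n-1} + 1 a_{n-2}] / D(n).
Since the indicial polynomial factors as (r - r_1)(r - r_2), D(n) = (r_1 + n - r_1)(r_1 + n - r_2) = n(n + 13/6).
Evaluating step by step (a_0 = 1):
  n = 1: D(1) = 1(1 + 13/6) = 19/6; numerator = -2(1) = -2; a_1 = (-2)/(19/6) = -12/19
  n = 2: D(2) = 2(2 + 13/6) = 25/3; numerator = -2(-12/19) + 1(1) = 43/19; a_2 = (43/19)/(25/3) = 129/475
  n = 3: D(3) = 3(3 + 13/6) = 31/2; numerator = -2(129/475) + 1(-12/19) = -558/475; a_3 = (-558/475)/(31/2) = -36/475
  n = 4: D(4) = 4(4 + 13/6) = 74/3; numerator = -2(-36/475) + 1(129/475) = 201/475; a_4 = (201/475)/(74/3) = 603/35150

r = 2/3; a_0 = 1; a_1 = -12/19; a_2 = 129/475; a_3 = -36/475; a_4 = 603/35150
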